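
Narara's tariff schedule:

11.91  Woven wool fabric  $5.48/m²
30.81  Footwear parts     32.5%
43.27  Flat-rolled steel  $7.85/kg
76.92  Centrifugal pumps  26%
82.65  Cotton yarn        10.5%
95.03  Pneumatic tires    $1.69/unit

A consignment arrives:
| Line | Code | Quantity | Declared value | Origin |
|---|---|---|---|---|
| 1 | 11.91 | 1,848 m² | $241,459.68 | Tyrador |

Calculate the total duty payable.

Line 1 (11.91, Tyrador, 1,848 m², $241,459.68):
Base rate for 11.91 is $5.48/m².
Duty = 1,848 × $5.48 = $10,127.04.

$10,127.04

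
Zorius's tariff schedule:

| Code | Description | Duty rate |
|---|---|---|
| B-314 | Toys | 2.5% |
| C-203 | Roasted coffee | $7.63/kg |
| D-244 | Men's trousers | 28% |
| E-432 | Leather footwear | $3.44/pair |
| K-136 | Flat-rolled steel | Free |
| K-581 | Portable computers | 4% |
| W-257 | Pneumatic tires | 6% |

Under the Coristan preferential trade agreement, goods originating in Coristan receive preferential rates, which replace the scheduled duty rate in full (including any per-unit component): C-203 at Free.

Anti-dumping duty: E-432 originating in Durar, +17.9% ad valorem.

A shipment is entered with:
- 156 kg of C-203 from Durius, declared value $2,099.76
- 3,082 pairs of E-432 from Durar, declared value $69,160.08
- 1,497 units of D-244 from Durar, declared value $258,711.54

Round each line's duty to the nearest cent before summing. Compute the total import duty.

Line 1 (C-203, Durius, 156 kg, $2,099.76):
Base rate for C-203 is $7.63/kg.
C-203 has an FTA preferential rate, but origin Durius is not Coristan; base rate stands.
Duty = 156 × $7.63 = $1,190.28.
Line 2 (E-432, Durar, 3,082 pairs, $69,160.08):
Base rate for E-432 is $3.44/pair.
Additional duty on E-432 from Durar: +17.9% ad valorem. Applied ad valorem rate = 17.9%.
Duty = $69,160.08 × 17.9% + 3,082 × $3.44 = $22,981.73.
Line 3 (D-244, Durar, 1,497 units, $258,711.54):
Base rate for D-244 is 28%.
Duty = $258,711.54 × 28% = $72,439.23.
Total = $1,190.28 + $22,981.73 + $72,439.23 = $96,611.24.

$96,611.24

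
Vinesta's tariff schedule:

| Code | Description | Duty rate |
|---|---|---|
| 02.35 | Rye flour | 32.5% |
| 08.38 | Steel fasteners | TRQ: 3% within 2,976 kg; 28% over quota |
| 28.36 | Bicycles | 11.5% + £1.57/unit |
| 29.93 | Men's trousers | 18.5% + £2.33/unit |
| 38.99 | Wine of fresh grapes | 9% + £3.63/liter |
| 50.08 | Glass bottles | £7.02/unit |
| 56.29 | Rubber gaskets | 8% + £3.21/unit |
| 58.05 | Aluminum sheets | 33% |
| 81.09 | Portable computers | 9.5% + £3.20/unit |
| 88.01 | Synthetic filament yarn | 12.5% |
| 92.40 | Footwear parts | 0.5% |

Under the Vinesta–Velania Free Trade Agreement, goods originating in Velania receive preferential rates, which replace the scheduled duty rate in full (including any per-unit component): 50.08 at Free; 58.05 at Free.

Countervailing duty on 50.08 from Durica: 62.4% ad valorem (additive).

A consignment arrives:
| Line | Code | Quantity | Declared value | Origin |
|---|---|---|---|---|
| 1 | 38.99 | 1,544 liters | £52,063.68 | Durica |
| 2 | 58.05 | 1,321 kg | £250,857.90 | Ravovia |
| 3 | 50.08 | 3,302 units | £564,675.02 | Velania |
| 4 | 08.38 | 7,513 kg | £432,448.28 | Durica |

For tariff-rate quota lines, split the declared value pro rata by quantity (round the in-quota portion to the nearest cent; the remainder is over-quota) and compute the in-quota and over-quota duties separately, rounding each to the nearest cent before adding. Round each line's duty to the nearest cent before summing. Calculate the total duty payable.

Line 1 (38.99, Durica, 1,544 liters, £52,063.68):
Base rate for 38.99 is 9% + £3.63/liter.
Duty = £52,063.68 × 9% + 1,544 × £3.63 = £10,290.45.
Line 2 (58.05, Ravovia, 1,321 kg, £250,857.90):
Base rate for 58.05 is 33%.
58.05 has an FTA preferential rate, but origin Ravovia is not Velania; base rate stands.
Duty = £250,857.90 × 33% = £82,783.11.
Line 3 (50.08, Velania, 3,302 units, £564,675.02):
Base rate for 50.08 is £7.02/unit.
Origin Velania qualifies under the Vinesta–Velania agreement and 50.08 is covered: preferential rate Free applies instead.
The additional-duty order on 50.08 targets Durica, not Velania; it does not apply.
Duty = £564,675.02 × 0% = £0.00.
Line 4 (08.38, Durica, 7,513 kg, £432,448.28):
Code 08.38 is under a tariff-rate quota (threshold 2,976 kg). In-quota: 2,976 kg at 3%; over-quota: 4,537 kg at 28%.
Pro-rata value split: in-quota = £432,448.28 × 2,976/7,513 = £171,298.56; over-quota = £432,448.28 − £171,298.56 = £261,149.72.
In-quota duty = £171,298.56 × 3% = £5,138.96. Over-quota duty = £261,149.72 × 28% = £73,121.92.
Line duty = £5,138.96 + £73,121.92 = £78,260.88.
Total = £10,290.45 + £82,783.11 + £0.00 + £78,260.88 = £171,334.44.

£171,334.44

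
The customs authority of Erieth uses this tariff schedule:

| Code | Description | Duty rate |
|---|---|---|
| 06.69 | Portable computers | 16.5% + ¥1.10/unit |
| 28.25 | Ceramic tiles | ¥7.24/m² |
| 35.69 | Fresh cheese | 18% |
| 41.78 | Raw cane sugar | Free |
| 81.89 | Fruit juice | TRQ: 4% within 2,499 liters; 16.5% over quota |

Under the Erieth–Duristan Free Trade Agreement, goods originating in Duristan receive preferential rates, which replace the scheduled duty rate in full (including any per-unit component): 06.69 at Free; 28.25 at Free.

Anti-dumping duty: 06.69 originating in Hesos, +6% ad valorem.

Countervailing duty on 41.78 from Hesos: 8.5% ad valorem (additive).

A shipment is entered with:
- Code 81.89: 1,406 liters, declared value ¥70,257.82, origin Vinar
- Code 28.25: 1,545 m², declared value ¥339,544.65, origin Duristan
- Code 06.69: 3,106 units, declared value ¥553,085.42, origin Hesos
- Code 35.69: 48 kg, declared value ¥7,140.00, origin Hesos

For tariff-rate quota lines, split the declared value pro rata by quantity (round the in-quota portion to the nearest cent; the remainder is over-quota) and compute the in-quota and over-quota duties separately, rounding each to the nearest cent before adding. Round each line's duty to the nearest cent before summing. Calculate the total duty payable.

¥131,956.33

Line 1 (81.89, Vinar, 1,406 liters, ¥70,257.82):
Code 81.89 is under a tariff-rate quota (threshold 2,499 liters). Quantity 1,406 liters is within the quota, so the in-quota rate 4% applies to the full value.
Duty = ¥70,257.82 × 4% = ¥2,810.31.
Line 2 (28.25, Duristan, 1,545 m², ¥339,544.65):
Base rate for 28.25 is ¥7.24/m².
Origin Duristan qualifies under the Erieth–Duristan agreement and 28.25 is covered: preferential rate Free applies instead.
Duty = ¥339,544.65 × 0% = ¥0.00.
Line 3 (06.69, Hesos, 3,106 units, ¥553,085.42):
Base rate for 06.69 is 16.5% + ¥1.10/unit.
06.69 has an FTA preferential rate, but origin Hesos is not Duristan; base rate stands.
Additional duty on 06.69 from Hesos: +6%. Applied ad valorem rate: 16.5% + 6% = 22.5%.
Duty = ¥553,085.42 × 22.5% + 3,106 × ¥1.10 = ¥127,860.82.
Line 4 (35.69, Hesos, 48 kg, ¥7,140.00):
Base rate for 35.69 is 18%.
Duty = ¥7,140.00 × 18% = ¥1,285.20.
Total = ¥2,810.31 + ¥0.00 + ¥127,860.82 + ¥1,285.20 = ¥131,956.33.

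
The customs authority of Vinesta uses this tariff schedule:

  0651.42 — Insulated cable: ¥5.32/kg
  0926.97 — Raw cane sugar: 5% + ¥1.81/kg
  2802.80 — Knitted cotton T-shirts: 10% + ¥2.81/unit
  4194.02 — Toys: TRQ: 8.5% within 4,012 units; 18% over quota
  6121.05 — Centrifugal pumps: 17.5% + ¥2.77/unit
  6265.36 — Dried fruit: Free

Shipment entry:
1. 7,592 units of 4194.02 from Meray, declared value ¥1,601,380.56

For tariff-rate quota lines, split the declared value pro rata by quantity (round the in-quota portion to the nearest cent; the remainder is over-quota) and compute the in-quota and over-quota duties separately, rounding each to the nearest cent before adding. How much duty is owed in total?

¥207,854.64

Line 1 (4194.02, Meray, 7,592 units, ¥1,601,380.56):
Code 4194.02 is under a tariff-rate quota (threshold 4,012 units). In-quota: 4,012 units at 8.5%; over-quota: 3,580 units at 18%.
Pro-rata value split: in-quota = ¥1,601,380.56 × 4,012/7,592 = ¥846,251.16; over-quota = ¥1,601,380.56 − ¥846,251.16 = ¥755,129.40.
In-quota duty = ¥846,251.16 × 8.5% = ¥71,931.35. Over-quota duty = ¥755,129.40 × 18% = ¥135,923.29.
Line duty = ¥71,931.35 + ¥135,923.29 = ¥207,854.64.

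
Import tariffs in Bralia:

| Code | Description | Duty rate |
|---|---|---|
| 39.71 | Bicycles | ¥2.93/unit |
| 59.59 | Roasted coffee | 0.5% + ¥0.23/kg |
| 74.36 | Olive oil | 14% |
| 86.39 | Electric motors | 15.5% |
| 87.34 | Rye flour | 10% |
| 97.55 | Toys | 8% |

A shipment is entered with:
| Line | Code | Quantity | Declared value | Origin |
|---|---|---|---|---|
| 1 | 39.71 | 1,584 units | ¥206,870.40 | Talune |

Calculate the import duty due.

¥4,641.12

Line 1 (39.71, Talune, 1,584 units, ¥206,870.40):
Base rate for 39.71 is ¥2.93/unit.
Duty = 1,584 × ¥2.93 = ¥4,641.12.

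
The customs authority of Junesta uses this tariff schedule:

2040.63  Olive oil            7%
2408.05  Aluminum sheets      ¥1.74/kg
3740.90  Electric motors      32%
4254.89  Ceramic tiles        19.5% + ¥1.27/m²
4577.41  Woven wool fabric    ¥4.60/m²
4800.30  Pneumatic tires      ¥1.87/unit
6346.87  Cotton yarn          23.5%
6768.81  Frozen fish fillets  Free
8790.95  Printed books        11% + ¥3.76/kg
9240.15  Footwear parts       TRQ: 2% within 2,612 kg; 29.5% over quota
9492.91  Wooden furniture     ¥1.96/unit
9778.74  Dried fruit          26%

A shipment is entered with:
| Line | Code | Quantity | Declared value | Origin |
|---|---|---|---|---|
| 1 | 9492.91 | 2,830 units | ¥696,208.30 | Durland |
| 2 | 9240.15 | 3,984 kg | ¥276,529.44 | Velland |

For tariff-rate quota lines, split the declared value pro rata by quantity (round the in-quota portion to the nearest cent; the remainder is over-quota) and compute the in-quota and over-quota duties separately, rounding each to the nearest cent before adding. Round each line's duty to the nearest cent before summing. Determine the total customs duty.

Line 1 (9492.91, Durland, 2,830 units, ¥696,208.30):
Base rate for 9492.91 is ¥1.96/unit.
Duty = 2,830 × ¥1.96 = ¥5,546.80.
Line 2 (9240.15, Velland, 3,984 kg, ¥276,529.44):
Code 9240.15 is under a tariff-rate quota (threshold 2,612 kg). In-quota: 2,612 kg at 2%; over-quota: 1,372 kg at 29.5%.
Pro-rata value split: in-quota = ¥276,529.44 × 2,612/3,984 = ¥181,298.92; over-quota = ¥276,529.44 − ¥181,298.92 = ¥95,230.52.
In-quota duty = ¥181,298.92 × 2% = ¥3,625.98. Over-quota duty = ¥95,230.52 × 29.5% = ¥28,093.00.
Line duty = ¥3,625.98 + ¥28,093.00 = ¥31,718.98.
Total = ¥5,546.80 + ¥31,718.98 = ¥37,265.78.

¥37,265.78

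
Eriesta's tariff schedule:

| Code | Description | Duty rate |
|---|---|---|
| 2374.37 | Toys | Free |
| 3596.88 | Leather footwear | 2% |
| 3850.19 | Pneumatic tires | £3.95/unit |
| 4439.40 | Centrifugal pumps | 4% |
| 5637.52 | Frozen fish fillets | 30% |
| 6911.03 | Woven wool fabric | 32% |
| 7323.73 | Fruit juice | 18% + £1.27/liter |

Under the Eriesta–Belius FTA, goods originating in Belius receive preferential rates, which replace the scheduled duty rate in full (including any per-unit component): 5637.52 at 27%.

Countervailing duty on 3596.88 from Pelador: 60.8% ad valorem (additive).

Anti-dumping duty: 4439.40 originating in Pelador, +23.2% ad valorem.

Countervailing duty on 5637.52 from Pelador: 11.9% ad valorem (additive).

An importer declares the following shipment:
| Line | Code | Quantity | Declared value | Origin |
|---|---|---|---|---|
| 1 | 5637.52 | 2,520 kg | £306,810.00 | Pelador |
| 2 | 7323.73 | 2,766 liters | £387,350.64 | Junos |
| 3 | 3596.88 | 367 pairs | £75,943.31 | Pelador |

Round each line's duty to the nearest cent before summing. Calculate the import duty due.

£249,481.73

Line 1 (5637.52, Pelador, 2,520 kg, £306,810.00):
Base rate for 5637.52 is 30%.
5637.52 has an FTA preferential rate, but origin Pelador is not Belius; base rate stands.
Additional duty on 5637.52 from Pelador: +11.9%. Applied ad valorem rate: 30% + 11.9% = 41.9%.
Duty = £306,810.00 × 41.9% = £128,553.39.
Line 2 (7323.73, Junos, 2,766 liters, £387,350.64):
Base rate for 7323.73 is 18% + £1.27/liter.
Duty = £387,350.64 × 18% + 2,766 × £1.27 = £73,235.94.
Line 3 (3596.88, Pelador, 367 pairs, £75,943.31):
Base rate for 3596.88 is 2%.
Additional duty on 3596.88 from Pelador: +60.8%. Applied ad valorem rate: 2% + 60.8% = 62.8%.
Duty = £75,943.31 × 62.8% = £47,692.40.
Total = £128,553.39 + £73,235.94 + £47,692.40 = £249,481.73.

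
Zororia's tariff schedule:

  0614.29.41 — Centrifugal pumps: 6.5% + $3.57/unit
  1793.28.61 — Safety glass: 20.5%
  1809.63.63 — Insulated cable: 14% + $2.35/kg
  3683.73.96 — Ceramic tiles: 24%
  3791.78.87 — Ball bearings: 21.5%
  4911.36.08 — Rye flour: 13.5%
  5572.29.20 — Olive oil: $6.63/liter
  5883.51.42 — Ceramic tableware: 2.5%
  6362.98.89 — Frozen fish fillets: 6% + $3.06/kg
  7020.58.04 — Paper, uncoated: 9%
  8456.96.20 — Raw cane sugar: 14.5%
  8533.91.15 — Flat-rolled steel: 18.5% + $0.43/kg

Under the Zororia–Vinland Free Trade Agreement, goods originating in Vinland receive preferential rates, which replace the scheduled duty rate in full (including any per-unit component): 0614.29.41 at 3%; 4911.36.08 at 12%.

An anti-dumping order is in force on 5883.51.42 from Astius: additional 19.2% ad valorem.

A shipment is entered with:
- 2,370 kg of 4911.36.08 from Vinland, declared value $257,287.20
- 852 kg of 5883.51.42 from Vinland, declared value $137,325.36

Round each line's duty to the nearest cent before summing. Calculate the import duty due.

Line 1 (4911.36.08, Vinland, 2,370 kg, $257,287.20):
Base rate for 4911.36.08 is 13.5%.
Origin Vinland qualifies under the Zororia–Vinland agreement and 4911.36.08 is covered: preferential rate 12% applies instead.
Duty = $257,287.20 × 12% = $30,874.46.
Line 2 (5883.51.42, Vinland, 852 kg, $137,325.36):
Base rate for 5883.51.42 is 2.5%.
Origin Vinland is the FTA partner but 5883.51.42 is not on the preference list; base rate stands.
The additional-duty order on 5883.51.42 targets Astius, not Vinland; it does not apply.
Duty = $137,325.36 × 2.5% = $3,433.13.
Total = $30,874.46 + $3,433.13 = $34,307.59.

$34,307.59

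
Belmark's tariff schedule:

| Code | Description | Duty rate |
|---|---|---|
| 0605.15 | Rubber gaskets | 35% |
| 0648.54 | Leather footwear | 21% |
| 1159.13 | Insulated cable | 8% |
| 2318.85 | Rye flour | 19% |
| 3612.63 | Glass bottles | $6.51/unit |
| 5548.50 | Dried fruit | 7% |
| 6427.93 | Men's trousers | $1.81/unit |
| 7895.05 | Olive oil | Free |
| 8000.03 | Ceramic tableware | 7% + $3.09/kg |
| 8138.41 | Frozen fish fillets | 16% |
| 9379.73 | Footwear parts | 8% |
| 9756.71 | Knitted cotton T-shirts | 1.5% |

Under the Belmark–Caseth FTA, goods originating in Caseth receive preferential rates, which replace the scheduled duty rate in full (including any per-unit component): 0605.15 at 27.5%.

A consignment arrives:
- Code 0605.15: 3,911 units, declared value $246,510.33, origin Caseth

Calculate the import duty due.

$67,790.34

Line 1 (0605.15, Caseth, 3,911 units, $246,510.33):
Base rate for 0605.15 is 35%.
Origin Caseth qualifies under the Belmark–Caseth agreement and 0605.15 is covered: preferential rate 27.5% applies instead.
Duty = $246,510.33 × 27.5% = $67,790.34.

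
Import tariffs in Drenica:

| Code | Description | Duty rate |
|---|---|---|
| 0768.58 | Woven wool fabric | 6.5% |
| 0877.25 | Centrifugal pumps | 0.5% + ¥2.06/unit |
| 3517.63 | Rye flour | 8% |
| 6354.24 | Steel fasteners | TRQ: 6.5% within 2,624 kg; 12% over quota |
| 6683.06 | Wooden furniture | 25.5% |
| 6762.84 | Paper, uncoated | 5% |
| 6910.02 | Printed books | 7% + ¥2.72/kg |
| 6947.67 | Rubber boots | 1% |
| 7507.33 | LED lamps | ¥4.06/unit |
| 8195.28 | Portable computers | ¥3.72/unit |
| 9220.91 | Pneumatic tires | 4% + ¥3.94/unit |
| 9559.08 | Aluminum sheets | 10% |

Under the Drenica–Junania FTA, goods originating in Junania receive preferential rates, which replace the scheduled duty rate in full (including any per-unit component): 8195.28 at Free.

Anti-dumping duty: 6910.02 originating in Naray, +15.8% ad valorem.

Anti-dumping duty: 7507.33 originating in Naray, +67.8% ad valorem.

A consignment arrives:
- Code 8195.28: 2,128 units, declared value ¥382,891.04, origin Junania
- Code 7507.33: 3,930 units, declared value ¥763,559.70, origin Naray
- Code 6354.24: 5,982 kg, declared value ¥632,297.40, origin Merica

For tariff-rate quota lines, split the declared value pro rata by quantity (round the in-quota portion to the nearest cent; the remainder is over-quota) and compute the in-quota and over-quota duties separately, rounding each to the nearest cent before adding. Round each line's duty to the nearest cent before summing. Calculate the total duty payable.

Line 1 (8195.28, Junania, 2,128 units, ¥382,891.04):
Base rate for 8195.28 is ¥3.72/unit.
Origin Junania qualifies under the Drenica–Junania agreement and 8195.28 is covered: preferential rate Free applies instead.
Duty = ¥382,891.04 × 0% = ¥0.00.
Line 2 (7507.33, Naray, 3,930 units, ¥763,559.70):
Base rate for 7507.33 is ¥4.06/unit.
Additional duty on 7507.33 from Naray: +67.8% ad valorem. Applied ad valorem rate = 67.8%.
Duty = ¥763,559.70 × 67.8% + 3,930 × ¥4.06 = ¥533,649.28.
Line 3 (6354.24, Merica, 5,982 kg, ¥632,297.40):
Code 6354.24 is under a tariff-rate quota (threshold 2,624 kg). In-quota: 2,624 kg at 6.5%; over-quota: 3,358 kg at 12%.
Pro-rata value split: in-quota = ¥632,297.40 × 2,624/5,982 = ¥277,356.80; over-quota = ¥632,297.40 − ¥277,356.80 = ¥354,940.60.
In-quota duty = ¥277,356.80 × 6.5% = ¥18,028.19. Over-quota duty = ¥354,940.60 × 12% = ¥42,592.87.
Line duty = ¥18,028.19 + ¥42,592.87 = ¥60,621.06.
Total = ¥0.00 + ¥533,649.28 + ¥60,621.06 = ¥594,270.34.

¥594,270.34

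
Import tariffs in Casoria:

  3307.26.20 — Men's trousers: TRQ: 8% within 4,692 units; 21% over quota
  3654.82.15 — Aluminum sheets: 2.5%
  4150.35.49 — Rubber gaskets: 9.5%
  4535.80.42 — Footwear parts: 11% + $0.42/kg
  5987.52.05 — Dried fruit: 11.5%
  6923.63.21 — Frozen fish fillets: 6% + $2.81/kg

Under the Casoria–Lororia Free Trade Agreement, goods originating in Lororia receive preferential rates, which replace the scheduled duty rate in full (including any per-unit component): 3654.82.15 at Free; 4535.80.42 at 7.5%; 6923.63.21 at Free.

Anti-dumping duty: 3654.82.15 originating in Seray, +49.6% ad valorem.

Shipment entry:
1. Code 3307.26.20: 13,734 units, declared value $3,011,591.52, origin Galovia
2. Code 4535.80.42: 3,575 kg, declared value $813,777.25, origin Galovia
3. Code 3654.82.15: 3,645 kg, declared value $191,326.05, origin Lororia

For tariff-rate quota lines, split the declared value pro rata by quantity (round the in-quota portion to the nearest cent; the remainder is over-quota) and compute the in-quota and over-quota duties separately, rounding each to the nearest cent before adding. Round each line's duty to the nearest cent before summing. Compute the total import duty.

$589,699.19

Line 1 (3307.26.20, Galovia, 13,734 units, $3,011,591.52):
Code 3307.26.20 is under a tariff-rate quota (threshold 4,692 units). In-quota: 4,692 units at 8%; over-quota: 9,042 units at 21%.
Pro-rata value split: in-quota = $3,011,591.52 × 4,692/13,734 = $1,028,861.76; over-quota = $3,011,591.52 − $1,028,861.76 = $1,982,729.76.
In-quota duty = $1,028,861.76 × 8% = $82,308.94. Over-quota duty = $1,982,729.76 × 21% = $416,373.25.
Line duty = $82,308.94 + $416,373.25 = $498,682.19.
Line 2 (4535.80.42, Galovia, 3,575 kg, $813,777.25):
Base rate for 4535.80.42 is 11% + $0.42/kg.
4535.80.42 has an FTA preferential rate, but origin Galovia is not Lororia; base rate stands.
Duty = $813,777.25 × 11% + 3,575 × $0.42 = $91,017.00.
Line 3 (3654.82.15, Lororia, 3,645 kg, $191,326.05):
Base rate for 3654.82.15 is 2.5%.
Origin Lororia qualifies under the Casoria–Lororia agreement and 3654.82.15 is covered: preferential rate Free applies instead.
The additional-duty order on 3654.82.15 targets Seray, not Lororia; it does not apply.
Duty = $191,326.05 × 0% = $0.00.
Total = $498,682.19 + $91,017.00 + $0.00 = $589,699.19.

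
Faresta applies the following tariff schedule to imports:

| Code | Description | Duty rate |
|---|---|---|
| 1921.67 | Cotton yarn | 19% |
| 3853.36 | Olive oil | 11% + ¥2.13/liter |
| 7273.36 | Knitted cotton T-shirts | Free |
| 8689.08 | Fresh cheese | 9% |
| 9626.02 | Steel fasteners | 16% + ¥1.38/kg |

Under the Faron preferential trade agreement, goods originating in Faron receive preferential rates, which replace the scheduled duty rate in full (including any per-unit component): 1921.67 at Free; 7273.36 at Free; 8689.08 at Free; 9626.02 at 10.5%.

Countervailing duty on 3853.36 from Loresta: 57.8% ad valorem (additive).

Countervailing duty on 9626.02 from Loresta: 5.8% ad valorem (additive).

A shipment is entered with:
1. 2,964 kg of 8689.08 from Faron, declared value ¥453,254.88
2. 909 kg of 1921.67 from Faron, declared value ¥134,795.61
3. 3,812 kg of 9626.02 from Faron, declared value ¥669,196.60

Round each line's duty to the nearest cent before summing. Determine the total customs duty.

Line 1 (8689.08, Faron, 2,964 kg, ¥453,254.88):
Base rate for 8689.08 is 9%.
Origin Faron qualifies under the Faresta–Faron agreement and 8689.08 is covered: preferential rate Free applies instead.
Duty = ¥453,254.88 × 0% = ¥0.00.
Line 2 (1921.67, Faron, 909 kg, ¥134,795.61):
Base rate for 1921.67 is 19%.
Origin Faron qualifies under the Faresta–Faron agreement and 1921.67 is covered: preferential rate Free applies instead.
Duty = ¥134,795.61 × 0% = ¥0.00.
Line 3 (9626.02, Faron, 3,812 kg, ¥669,196.60):
Base rate for 9626.02 is 16% + ¥1.38/kg.
Origin Faron qualifies under the Faresta–Faron agreement and 9626.02 is covered: preferential rate 10.5% applies instead.
The additional-duty order on 9626.02 targets Loresta, not Faron; it does not apply.
Duty = ¥669,196.60 × 10.5% = ¥70,265.64.
Total = ¥0.00 + ¥0.00 + ¥70,265.64 = ¥70,265.64.

¥70,265.64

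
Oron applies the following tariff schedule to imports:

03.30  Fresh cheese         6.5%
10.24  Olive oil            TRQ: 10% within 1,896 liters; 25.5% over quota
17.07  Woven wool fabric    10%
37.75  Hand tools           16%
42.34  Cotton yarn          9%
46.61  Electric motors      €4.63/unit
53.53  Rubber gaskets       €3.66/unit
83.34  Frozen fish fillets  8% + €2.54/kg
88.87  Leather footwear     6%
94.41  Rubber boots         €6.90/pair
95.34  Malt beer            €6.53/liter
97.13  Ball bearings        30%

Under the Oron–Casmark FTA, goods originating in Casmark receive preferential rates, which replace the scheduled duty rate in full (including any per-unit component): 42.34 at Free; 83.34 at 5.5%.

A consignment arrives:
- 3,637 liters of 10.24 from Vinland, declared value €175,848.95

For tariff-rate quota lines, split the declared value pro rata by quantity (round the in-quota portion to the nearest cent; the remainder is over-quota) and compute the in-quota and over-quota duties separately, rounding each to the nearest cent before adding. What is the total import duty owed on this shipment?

Line 1 (10.24, Vinland, 3,637 liters, €175,848.95):
Code 10.24 is under a tariff-rate quota (threshold 1,896 liters). In-quota: 1,896 liters at 10%; over-quota: 1,741 liters at 25.5%.
Pro-rata value split: in-quota = €175,848.95 × 1,896/3,637 = €91,671.60; over-quota = €175,848.95 − €91,671.60 = €84,177.35.
In-quota duty = €91,671.60 × 10% = €9,167.16. Over-quota duty = €84,177.35 × 25.5% = €21,465.22.
Line duty = €9,167.16 + €21,465.22 = €30,632.38.

€30,632.38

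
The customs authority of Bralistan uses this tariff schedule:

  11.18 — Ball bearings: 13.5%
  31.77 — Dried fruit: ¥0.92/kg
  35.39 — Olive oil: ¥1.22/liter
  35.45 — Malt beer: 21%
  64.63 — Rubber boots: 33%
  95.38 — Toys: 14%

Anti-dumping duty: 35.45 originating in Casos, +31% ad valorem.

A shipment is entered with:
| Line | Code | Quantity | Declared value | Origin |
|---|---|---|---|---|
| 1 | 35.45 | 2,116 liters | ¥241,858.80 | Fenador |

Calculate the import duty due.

¥50,790.35

Line 1 (35.45, Fenador, 2,116 liters, ¥241,858.80):
Base rate for 35.45 is 21%.
The additional-duty order on 35.45 targets Casos, not Fenador; it does not apply.
Duty = ¥241,858.80 × 21% = ¥50,790.35.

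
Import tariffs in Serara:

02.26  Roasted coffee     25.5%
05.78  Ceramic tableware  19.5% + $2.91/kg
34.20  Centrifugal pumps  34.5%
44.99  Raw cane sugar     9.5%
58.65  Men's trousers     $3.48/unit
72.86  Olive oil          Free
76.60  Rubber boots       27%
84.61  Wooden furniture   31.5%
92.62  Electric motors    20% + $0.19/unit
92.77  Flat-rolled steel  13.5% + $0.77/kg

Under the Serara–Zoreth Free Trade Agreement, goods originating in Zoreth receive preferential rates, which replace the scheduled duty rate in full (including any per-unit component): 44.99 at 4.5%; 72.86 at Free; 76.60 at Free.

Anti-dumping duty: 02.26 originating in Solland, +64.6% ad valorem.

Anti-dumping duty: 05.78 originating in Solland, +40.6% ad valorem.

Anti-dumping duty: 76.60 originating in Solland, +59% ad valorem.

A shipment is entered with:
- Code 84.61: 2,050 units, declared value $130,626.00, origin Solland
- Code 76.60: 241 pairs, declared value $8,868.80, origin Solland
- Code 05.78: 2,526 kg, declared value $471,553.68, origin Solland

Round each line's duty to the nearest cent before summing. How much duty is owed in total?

Line 1 (84.61, Solland, 2,050 units, $130,626.00):
Base rate for 84.61 is 31.5%.
Duty = $130,626.00 × 31.5% = $41,147.19.
Line 2 (76.60, Solland, 241 pairs, $8,868.80):
Base rate for 76.60 is 27%.
76.60 has an FTA preferential rate, but origin Solland is not Zoreth; base rate stands.
Additional duty on 76.60 from Solland: +59%. Applied ad valorem rate: 27% + 59% = 86%.
Duty = $8,868.80 × 86% = $7,627.17.
Line 3 (05.78, Solland, 2,526 kg, $471,553.68):
Base rate for 05.78 is 19.5% + $2.91/kg.
Additional duty on 05.78 from Solland: +40.6%. Applied ad valorem rate: 19.5% + 40.6% = 60.1%.
Duty = $471,553.68 × 60.1% + 2,526 × $2.91 = $290,754.42.
Total = $41,147.19 + $7,627.17 + $290,754.42 = $339,528.78.

$339,528.78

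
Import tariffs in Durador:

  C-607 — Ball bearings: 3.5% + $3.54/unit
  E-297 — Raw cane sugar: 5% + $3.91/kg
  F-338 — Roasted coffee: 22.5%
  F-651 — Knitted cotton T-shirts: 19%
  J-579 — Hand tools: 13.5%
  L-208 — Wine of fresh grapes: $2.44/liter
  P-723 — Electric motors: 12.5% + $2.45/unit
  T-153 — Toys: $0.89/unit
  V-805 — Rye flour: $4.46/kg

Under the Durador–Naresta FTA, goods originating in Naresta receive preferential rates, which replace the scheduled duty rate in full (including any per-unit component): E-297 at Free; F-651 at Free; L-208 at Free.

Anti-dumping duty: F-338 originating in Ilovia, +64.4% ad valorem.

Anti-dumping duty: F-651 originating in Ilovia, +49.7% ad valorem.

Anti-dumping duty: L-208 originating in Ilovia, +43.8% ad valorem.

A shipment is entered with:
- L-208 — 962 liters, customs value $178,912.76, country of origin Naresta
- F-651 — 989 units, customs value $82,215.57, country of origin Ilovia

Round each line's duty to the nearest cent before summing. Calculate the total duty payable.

Line 1 (L-208, Naresta, 962 liters, $178,912.76):
Base rate for L-208 is $2.44/liter.
Origin Naresta qualifies under the Durador–Naresta agreement and L-208 is covered: preferential rate Free applies instead.
The additional-duty order on L-208 targets Ilovia, not Naresta; it does not apply.
Duty = $178,912.76 × 0% = $0.00.
Line 2 (F-651, Ilovia, 989 units, $82,215.57):
Base rate for F-651 is 19%.
F-651 has an FTA preferential rate, but origin Ilovia is not Naresta; base rate stands.
Additional duty on F-651 from Ilovia: +49.7%. Applied ad valorem rate: 19% + 49.7% = 68.7%.
Duty = $82,215.57 × 68.7% = $56,482.10.
Total = $0.00 + $56,482.10 = $56,482.10.

$56,482.10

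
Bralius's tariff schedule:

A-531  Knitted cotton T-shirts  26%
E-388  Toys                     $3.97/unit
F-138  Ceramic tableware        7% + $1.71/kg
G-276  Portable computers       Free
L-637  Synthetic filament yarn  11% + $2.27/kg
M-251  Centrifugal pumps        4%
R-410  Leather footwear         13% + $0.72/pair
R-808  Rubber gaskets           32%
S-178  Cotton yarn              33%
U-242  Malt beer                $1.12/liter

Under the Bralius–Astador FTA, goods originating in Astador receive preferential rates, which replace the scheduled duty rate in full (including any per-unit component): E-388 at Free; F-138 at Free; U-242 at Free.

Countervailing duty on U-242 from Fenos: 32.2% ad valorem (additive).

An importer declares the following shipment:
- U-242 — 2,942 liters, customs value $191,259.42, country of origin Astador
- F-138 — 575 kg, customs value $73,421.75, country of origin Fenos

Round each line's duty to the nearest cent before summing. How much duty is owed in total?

Line 1 (U-242, Astador, 2,942 liters, $191,259.42):
Base rate for U-242 is $1.12/liter.
Origin Astador qualifies under the Bralius–Astador agreement and U-242 is covered: preferential rate Free applies instead.
The additional-duty order on U-242 targets Fenos, not Astador; it does not apply.
Duty = $191,259.42 × 0% = $0.00.
Line 2 (F-138, Fenos, 575 kg, $73,421.75):
Base rate for F-138 is 7% + $1.71/kg.
F-138 has an FTA preferential rate, but origin Fenos is not Astador; base rate stands.
Duty = $73,421.75 × 7% + 575 × $1.71 = $6,122.77.
Total = $0.00 + $6,122.77 = $6,122.77.

$6,122.77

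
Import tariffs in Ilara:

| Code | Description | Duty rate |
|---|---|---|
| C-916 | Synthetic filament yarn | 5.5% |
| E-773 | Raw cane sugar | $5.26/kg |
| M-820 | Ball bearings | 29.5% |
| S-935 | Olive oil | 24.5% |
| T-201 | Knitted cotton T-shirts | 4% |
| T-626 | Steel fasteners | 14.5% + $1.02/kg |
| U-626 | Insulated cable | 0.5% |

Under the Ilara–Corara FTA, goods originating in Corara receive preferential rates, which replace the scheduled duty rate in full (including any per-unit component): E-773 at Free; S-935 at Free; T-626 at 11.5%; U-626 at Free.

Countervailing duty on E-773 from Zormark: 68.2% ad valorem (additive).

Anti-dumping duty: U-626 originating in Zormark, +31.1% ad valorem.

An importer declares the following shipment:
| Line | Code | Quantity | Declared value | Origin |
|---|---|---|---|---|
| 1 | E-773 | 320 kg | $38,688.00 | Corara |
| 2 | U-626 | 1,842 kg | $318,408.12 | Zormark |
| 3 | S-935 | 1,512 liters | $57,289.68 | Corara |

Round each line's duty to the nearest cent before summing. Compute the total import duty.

$100,616.97

Line 1 (E-773, Corara, 320 kg, $38,688.00):
Base rate for E-773 is $5.26/kg.
Origin Corara qualifies under the Ilara–Corara agreement and E-773 is covered: preferential rate Free applies instead.
The additional-duty order on E-773 targets Zormark, not Corara; it does not apply.
Duty = $38,688.00 × 0% = $0.00.
Line 2 (U-626, Zormark, 1,842 kg, $318,408.12):
Base rate for U-626 is 0.5%.
U-626 has an FTA preferential rate, but origin Zormark is not Corara; base rate stands.
Additional duty on U-626 from Zormark: +31.1%. Applied ad valorem rate: 0.5% + 31.1% = 31.6%.
Duty = $318,408.12 × 31.6% = $100,616.97.
Line 3 (S-935, Corara, 1,512 liters, $57,289.68):
Base rate for S-935 is 24.5%.
Origin Corara qualifies under the Ilara–Corara agreement and S-935 is covered: preferential rate Free applies instead.
Duty = $57,289.68 × 0% = $0.00.
Total = $0.00 + $100,616.97 + $0.00 = $100,616.97.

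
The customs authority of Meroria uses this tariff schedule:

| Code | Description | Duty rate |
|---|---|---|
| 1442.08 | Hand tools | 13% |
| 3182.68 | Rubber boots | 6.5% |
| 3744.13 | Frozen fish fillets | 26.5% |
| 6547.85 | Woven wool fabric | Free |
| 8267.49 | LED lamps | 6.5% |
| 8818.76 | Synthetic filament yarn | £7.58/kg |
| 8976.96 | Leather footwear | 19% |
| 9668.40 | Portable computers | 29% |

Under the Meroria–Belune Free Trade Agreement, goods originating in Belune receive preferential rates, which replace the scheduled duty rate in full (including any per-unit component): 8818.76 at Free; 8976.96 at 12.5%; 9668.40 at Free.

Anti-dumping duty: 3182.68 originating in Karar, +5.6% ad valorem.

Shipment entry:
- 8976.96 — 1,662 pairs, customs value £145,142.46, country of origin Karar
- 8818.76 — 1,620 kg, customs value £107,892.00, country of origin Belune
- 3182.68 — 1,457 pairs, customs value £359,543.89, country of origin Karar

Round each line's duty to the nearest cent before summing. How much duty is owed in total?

£71,081.88

Line 1 (8976.96, Karar, 1,662 pairs, £145,142.46):
Base rate for 8976.96 is 19%.
8976.96 has an FTA preferential rate, but origin Karar is not Belune; base rate stands.
Duty = £145,142.46 × 19% = £27,577.07.
Line 2 (8818.76, Belune, 1,620 kg, £107,892.00):
Base rate for 8818.76 is £7.58/kg.
Origin Belune qualifies under the Meroria–Belune agreement and 8818.76 is covered: preferential rate Free applies instead.
Duty = £107,892.00 × 0% = £0.00.
Line 3 (3182.68, Karar, 1,457 pairs, £359,543.89):
Base rate for 3182.68 is 6.5%.
Additional duty on 3182.68 from Karar: +5.6%. Applied ad valorem rate: 6.5% + 5.6% = 12.1%.
Duty = £359,543.89 × 12.1% = £43,504.81.
Total = £27,577.07 + £0.00 + £43,504.81 = £71,081.88.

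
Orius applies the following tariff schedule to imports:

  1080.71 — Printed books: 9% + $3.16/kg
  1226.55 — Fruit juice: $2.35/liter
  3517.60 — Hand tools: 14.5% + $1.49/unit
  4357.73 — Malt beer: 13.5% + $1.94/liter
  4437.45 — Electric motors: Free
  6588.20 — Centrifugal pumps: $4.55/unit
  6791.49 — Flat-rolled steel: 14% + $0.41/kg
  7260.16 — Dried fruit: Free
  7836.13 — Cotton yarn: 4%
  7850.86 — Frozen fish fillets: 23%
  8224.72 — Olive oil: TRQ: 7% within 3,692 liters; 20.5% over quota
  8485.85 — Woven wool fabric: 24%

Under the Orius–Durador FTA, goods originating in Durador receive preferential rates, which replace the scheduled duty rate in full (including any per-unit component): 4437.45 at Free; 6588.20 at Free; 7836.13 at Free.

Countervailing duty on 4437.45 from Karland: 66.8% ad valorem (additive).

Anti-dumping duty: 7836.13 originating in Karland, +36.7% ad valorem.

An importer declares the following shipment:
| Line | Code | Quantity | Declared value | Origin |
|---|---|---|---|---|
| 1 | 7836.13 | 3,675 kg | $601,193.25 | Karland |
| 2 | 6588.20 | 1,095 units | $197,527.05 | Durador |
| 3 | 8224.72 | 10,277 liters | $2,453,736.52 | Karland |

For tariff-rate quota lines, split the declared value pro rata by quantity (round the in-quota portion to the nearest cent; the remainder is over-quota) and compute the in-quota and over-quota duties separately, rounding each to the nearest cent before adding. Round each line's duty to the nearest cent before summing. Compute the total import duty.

Line 1 (7836.13, Karland, 3,675 kg, $601,193.25):
Base rate for 7836.13 is 4%.
7836.13 has an FTA preferential rate, but origin Karland is not Durador; base rate stands.
Additional duty on 7836.13 from Karland: +36.7%. Applied ad valorem rate: 4% + 36.7% = 40.7%.
Duty = $601,193.25 × 40.7% = $244,685.65.
Line 2 (6588.20, Durador, 1,095 units, $197,527.05):
Base rate for 6588.20 is $4.55/unit.
Origin Durador qualifies under the Orius–Durador agreement and 6588.20 is covered: preferential rate Free applies instead.
Duty = $197,527.05 × 0% = $0.00.
Line 3 (8224.72, Karland, 10,277 liters, $2,453,736.52):
Code 8224.72 is under a tariff-rate quota (threshold 3,692 liters). In-quota: 3,692 liters at 7%; over-quota: 6,585 liters at 20.5%.
Pro-rata value split: in-quota = $2,453,736.52 × 3,692/10,277 = $881,501.92; over-quota = $2,453,736.52 − $881,501.92 = $1,572,234.60.
In-quota duty = $881,501.92 × 7% = $61,705.13. Over-quota duty = $1,572,234.60 × 20.5% = $322,308.09.
Line duty = $61,705.13 + $322,308.09 = $384,013.22.
Total = $244,685.65 + $0.00 + $384,013.22 = $628,698.87.

$628,698.87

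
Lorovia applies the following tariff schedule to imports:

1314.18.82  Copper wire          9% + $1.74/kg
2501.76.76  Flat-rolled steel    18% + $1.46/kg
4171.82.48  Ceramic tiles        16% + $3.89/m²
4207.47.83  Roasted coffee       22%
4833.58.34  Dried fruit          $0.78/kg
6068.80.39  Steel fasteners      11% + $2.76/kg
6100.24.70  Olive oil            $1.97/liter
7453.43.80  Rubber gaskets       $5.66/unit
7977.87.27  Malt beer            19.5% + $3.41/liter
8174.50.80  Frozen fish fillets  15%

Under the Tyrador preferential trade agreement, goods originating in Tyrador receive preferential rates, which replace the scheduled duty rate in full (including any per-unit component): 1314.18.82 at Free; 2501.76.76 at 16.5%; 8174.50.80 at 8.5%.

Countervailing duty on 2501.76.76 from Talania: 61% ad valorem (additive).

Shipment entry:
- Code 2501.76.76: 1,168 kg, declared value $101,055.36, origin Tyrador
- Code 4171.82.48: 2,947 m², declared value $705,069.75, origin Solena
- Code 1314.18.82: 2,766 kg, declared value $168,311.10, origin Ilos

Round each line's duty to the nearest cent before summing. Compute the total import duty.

$160,909.96

Line 1 (2501.76.76, Tyrador, 1,168 kg, $101,055.36):
Base rate for 2501.76.76 is 18% + $1.46/kg.
Origin Tyrador qualifies under the Lorovia–Tyrador agreement and 2501.76.76 is covered: preferential rate 16.5% applies instead.
The additional-duty order on 2501.76.76 targets Talania, not Tyrador; it does not apply.
Duty = $101,055.36 × 16.5% = $16,674.13.
Line 2 (4171.82.48, Solena, 2,947 m², $705,069.75):
Base rate for 4171.82.48 is 16% + $3.89/m².
Duty = $705,069.75 × 16% + 2,947 × $3.89 = $124,274.99.
Line 3 (1314.18.82, Ilos, 2,766 kg, $168,311.10):
Base rate for 1314.18.82 is 9% + $1.74/kg.
1314.18.82 has an FTA preferential rate, but origin Ilos is not Tyrador; base rate stands.
Duty = $168,311.10 × 9% + 2,766 × $1.74 = $19,960.84.
Total = $16,674.13 + $124,274.99 + $19,960.84 = $160,909.96.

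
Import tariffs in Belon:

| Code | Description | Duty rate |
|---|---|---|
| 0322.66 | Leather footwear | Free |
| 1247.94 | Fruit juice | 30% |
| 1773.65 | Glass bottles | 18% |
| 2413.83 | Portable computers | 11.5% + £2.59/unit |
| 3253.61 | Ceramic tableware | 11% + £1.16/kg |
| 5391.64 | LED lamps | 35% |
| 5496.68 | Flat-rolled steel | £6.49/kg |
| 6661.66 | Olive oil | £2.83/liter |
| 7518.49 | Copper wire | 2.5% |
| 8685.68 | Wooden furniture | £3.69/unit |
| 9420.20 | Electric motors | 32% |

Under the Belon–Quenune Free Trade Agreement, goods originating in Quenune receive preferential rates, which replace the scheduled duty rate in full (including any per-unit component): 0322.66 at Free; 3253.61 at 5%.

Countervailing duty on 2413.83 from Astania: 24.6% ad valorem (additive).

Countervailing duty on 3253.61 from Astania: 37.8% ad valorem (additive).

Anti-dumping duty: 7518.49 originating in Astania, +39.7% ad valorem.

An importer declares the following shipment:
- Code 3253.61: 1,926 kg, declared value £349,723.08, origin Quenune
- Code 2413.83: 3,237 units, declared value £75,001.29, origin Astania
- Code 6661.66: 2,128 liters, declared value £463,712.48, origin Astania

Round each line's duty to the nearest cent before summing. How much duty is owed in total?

Line 1 (3253.61, Quenune, 1,926 kg, £349,723.08):
Base rate for 3253.61 is 11% + £1.16/kg.
Origin Quenune qualifies under the Belon–Quenune agreement and 3253.61 is covered: preferential rate 5% applies instead.
The additional-duty order on 3253.61 targets Astania, not Quenune; it does not apply.
Duty = £349,723.08 × 5% = £17,486.15.
Line 2 (2413.83, Astania, 3,237 units, £75,001.29):
Base rate for 2413.83 is 11.5% + £2.59/unit.
Additional duty on 2413.83 from Astania: +24.6%. Applied ad valorem rate: 11.5% + 24.6% = 36.1%.
Duty = £75,001.29 × 36.1% + 3,237 × £2.59 = £35,459.30.
Line 3 (6661.66, Astania, 2,128 liters, £463,712.48):
Base rate for 6661.66 is £2.83/liter.
Duty = 2,128 × £2.83 = £6,022.24.
Total = £17,486.15 + £35,459.30 + £6,022.24 = £58,967.69.

£58,967.69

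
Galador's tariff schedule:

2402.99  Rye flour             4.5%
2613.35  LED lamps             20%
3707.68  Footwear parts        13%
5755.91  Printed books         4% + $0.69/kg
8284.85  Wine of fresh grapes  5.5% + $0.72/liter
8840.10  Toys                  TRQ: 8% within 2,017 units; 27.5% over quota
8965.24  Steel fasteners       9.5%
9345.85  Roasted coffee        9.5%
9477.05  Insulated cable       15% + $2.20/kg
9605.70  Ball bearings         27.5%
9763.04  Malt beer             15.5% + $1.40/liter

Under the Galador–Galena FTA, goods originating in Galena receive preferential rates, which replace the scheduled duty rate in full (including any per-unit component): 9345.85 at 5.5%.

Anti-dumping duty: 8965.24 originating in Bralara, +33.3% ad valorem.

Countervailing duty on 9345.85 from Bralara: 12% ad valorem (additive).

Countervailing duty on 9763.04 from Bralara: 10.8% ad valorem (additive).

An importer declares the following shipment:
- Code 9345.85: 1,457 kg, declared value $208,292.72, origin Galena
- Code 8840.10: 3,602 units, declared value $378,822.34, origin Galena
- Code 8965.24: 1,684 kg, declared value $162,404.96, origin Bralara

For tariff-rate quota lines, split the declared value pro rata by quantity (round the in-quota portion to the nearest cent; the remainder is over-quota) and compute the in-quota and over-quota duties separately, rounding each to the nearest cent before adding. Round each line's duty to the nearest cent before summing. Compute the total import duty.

Line 1 (9345.85, Galena, 1,457 kg, $208,292.72):
Base rate for 9345.85 is 9.5%.
Origin Galena qualifies under the Galador–Galena agreement and 9345.85 is covered: preferential rate 5.5% applies instead.
The additional-duty order on 9345.85 targets Bralara, not Galena; it does not apply.
Duty = $208,292.72 × 5.5% = $11,456.10.
Line 2 (8840.10, Galena, 3,602 units, $378,822.34):
Code 8840.10 is under a tariff-rate quota (threshold 2,017 units). In-quota: 2,017 units at 8%; over-quota: 1,585 units at 27.5%.
Pro-rata value split: in-quota = $378,822.34 × 2,017/3,602 = $212,127.89; over-quota = $378,822.34 − $212,127.89 = $166,694.45.
In-quota duty = $212,127.89 × 8% = $16,970.23. Over-quota duty = $166,694.45 × 27.5% = $45,840.97.
Line duty = $16,970.23 + $45,840.97 = $62,811.20.
Line 3 (8965.24, Bralara, 1,684 kg, $162,404.96):
Base rate for 8965.24 is 9.5%.
Additional duty on 8965.24 from Bralara: +33.3%. Applied ad valorem rate: 9.5% + 33.3% = 42.8%.
Duty = $162,404.96 × 42.8% = $69,509.32.
Total = $11,456.10 + $62,811.20 + $69,509.32 = $143,776.62.

$143,776.62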